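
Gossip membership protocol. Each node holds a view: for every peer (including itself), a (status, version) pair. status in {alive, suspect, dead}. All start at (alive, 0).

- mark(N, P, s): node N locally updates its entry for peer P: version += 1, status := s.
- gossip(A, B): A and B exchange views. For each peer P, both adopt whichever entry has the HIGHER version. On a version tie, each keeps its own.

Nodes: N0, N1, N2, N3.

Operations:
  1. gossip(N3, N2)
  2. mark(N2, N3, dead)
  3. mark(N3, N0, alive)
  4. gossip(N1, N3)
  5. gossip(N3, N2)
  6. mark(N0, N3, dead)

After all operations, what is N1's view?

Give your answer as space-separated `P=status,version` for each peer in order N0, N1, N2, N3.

Op 1: gossip N3<->N2 -> N3.N0=(alive,v0) N3.N1=(alive,v0) N3.N2=(alive,v0) N3.N3=(alive,v0) | N2.N0=(alive,v0) N2.N1=(alive,v0) N2.N2=(alive,v0) N2.N3=(alive,v0)
Op 2: N2 marks N3=dead -> (dead,v1)
Op 3: N3 marks N0=alive -> (alive,v1)
Op 4: gossip N1<->N3 -> N1.N0=(alive,v1) N1.N1=(alive,v0) N1.N2=(alive,v0) N1.N3=(alive,v0) | N3.N0=(alive,v1) N3.N1=(alive,v0) N3.N2=(alive,v0) N3.N3=(alive,v0)
Op 5: gossip N3<->N2 -> N3.N0=(alive,v1) N3.N1=(alive,v0) N3.N2=(alive,v0) N3.N3=(dead,v1) | N2.N0=(alive,v1) N2.N1=(alive,v0) N2.N2=(alive,v0) N2.N3=(dead,v1)
Op 6: N0 marks N3=dead -> (dead,v1)

Answer: N0=alive,1 N1=alive,0 N2=alive,0 N3=alive,0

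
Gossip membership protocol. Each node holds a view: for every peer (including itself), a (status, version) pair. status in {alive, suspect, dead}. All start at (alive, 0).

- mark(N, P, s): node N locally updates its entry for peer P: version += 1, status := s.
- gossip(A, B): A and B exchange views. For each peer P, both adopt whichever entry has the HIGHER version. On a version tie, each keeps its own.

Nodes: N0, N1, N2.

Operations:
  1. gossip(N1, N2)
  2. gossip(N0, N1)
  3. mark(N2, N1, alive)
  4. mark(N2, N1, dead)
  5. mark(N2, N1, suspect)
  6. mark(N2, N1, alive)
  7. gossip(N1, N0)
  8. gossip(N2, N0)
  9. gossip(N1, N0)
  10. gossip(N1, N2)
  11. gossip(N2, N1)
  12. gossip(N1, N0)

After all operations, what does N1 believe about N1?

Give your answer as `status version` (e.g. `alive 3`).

Op 1: gossip N1<->N2 -> N1.N0=(alive,v0) N1.N1=(alive,v0) N1.N2=(alive,v0) | N2.N0=(alive,v0) N2.N1=(alive,v0) N2.N2=(alive,v0)
Op 2: gossip N0<->N1 -> N0.N0=(alive,v0) N0.N1=(alive,v0) N0.N2=(alive,v0) | N1.N0=(alive,v0) N1.N1=(alive,v0) N1.N2=(alive,v0)
Op 3: N2 marks N1=alive -> (alive,v1)
Op 4: N2 marks N1=dead -> (dead,v2)
Op 5: N2 marks N1=suspect -> (suspect,v3)
Op 6: N2 marks N1=alive -> (alive,v4)
Op 7: gossip N1<->N0 -> N1.N0=(alive,v0) N1.N1=(alive,v0) N1.N2=(alive,v0) | N0.N0=(alive,v0) N0.N1=(alive,v0) N0.N2=(alive,v0)
Op 8: gossip N2<->N0 -> N2.N0=(alive,v0) N2.N1=(alive,v4) N2.N2=(alive,v0) | N0.N0=(alive,v0) N0.N1=(alive,v4) N0.N2=(alive,v0)
Op 9: gossip N1<->N0 -> N1.N0=(alive,v0) N1.N1=(alive,v4) N1.N2=(alive,v0) | N0.N0=(alive,v0) N0.N1=(alive,v4) N0.N2=(alive,v0)
Op 10: gossip N1<->N2 -> N1.N0=(alive,v0) N1.N1=(alive,v4) N1.N2=(alive,v0) | N2.N0=(alive,v0) N2.N1=(alive,v4) N2.N2=(alive,v0)
Op 11: gossip N2<->N1 -> N2.N0=(alive,v0) N2.N1=(alive,v4) N2.N2=(alive,v0) | N1.N0=(alive,v0) N1.N1=(alive,v4) N1.N2=(alive,v0)
Op 12: gossip N1<->N0 -> N1.N0=(alive,v0) N1.N1=(alive,v4) N1.N2=(alive,v0) | N0.N0=(alive,v0) N0.N1=(alive,v4) N0.N2=(alive,v0)

Answer: alive 4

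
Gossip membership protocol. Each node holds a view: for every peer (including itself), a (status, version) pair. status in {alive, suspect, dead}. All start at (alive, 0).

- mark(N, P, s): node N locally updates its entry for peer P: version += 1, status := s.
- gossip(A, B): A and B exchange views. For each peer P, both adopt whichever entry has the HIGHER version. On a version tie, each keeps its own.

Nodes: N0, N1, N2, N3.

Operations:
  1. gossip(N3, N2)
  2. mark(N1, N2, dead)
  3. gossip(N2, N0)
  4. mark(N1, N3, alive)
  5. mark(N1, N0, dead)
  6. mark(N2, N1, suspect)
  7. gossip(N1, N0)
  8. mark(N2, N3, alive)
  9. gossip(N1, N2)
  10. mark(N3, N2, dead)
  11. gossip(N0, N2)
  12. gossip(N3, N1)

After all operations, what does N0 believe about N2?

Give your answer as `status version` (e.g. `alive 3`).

Answer: dead 1

Derivation:
Op 1: gossip N3<->N2 -> N3.N0=(alive,v0) N3.N1=(alive,v0) N3.N2=(alive,v0) N3.N3=(alive,v0) | N2.N0=(alive,v0) N2.N1=(alive,v0) N2.N2=(alive,v0) N2.N3=(alive,v0)
Op 2: N1 marks N2=dead -> (dead,v1)
Op 3: gossip N2<->N0 -> N2.N0=(alive,v0) N2.N1=(alive,v0) N2.N2=(alive,v0) N2.N3=(alive,v0) | N0.N0=(alive,v0) N0.N1=(alive,v0) N0.N2=(alive,v0) N0.N3=(alive,v0)
Op 4: N1 marks N3=alive -> (alive,v1)
Op 5: N1 marks N0=dead -> (dead,v1)
Op 6: N2 marks N1=suspect -> (suspect,v1)
Op 7: gossip N1<->N0 -> N1.N0=(dead,v1) N1.N1=(alive,v0) N1.N2=(dead,v1) N1.N3=(alive,v1) | N0.N0=(dead,v1) N0.N1=(alive,v0) N0.N2=(dead,v1) N0.N3=(alive,v1)
Op 8: N2 marks N3=alive -> (alive,v1)
Op 9: gossip N1<->N2 -> N1.N0=(dead,v1) N1.N1=(suspect,v1) N1.N2=(dead,v1) N1.N3=(alive,v1) | N2.N0=(dead,v1) N2.N1=(suspect,v1) N2.N2=(dead,v1) N2.N3=(alive,v1)
Op 10: N3 marks N2=dead -> (dead,v1)
Op 11: gossip N0<->N2 -> N0.N0=(dead,v1) N0.N1=(suspect,v1) N0.N2=(dead,v1) N0.N3=(alive,v1) | N2.N0=(dead,v1) N2.N1=(suspect,v1) N2.N2=(dead,v1) N2.N3=(alive,v1)
Op 12: gossip N3<->N1 -> N3.N0=(dead,v1) N3.N1=(suspect,v1) N3.N2=(dead,v1) N3.N3=(alive,v1) | N1.N0=(dead,v1) N1.N1=(suspect,v1) N1.N2=(dead,v1) N1.N3=(alive,v1)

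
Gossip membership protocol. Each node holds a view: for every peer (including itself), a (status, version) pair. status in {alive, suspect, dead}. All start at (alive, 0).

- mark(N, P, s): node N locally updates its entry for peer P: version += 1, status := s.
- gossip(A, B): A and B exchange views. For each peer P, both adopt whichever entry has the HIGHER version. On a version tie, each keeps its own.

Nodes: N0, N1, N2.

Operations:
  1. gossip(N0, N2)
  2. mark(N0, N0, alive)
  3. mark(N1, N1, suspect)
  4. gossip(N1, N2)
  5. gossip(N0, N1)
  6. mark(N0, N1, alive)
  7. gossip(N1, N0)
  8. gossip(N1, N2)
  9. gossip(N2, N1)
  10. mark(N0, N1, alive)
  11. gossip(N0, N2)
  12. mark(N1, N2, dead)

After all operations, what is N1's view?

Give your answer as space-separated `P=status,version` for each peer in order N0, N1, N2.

Op 1: gossip N0<->N2 -> N0.N0=(alive,v0) N0.N1=(alive,v0) N0.N2=(alive,v0) | N2.N0=(alive,v0) N2.N1=(alive,v0) N2.N2=(alive,v0)
Op 2: N0 marks N0=alive -> (alive,v1)
Op 3: N1 marks N1=suspect -> (suspect,v1)
Op 4: gossip N1<->N2 -> N1.N0=(alive,v0) N1.N1=(suspect,v1) N1.N2=(alive,v0) | N2.N0=(alive,v0) N2.N1=(suspect,v1) N2.N2=(alive,v0)
Op 5: gossip N0<->N1 -> N0.N0=(alive,v1) N0.N1=(suspect,v1) N0.N2=(alive,v0) | N1.N0=(alive,v1) N1.N1=(suspect,v1) N1.N2=(alive,v0)
Op 6: N0 marks N1=alive -> (alive,v2)
Op 7: gossip N1<->N0 -> N1.N0=(alive,v1) N1.N1=(alive,v2) N1.N2=(alive,v0) | N0.N0=(alive,v1) N0.N1=(alive,v2) N0.N2=(alive,v0)
Op 8: gossip N1<->N2 -> N1.N0=(alive,v1) N1.N1=(alive,v2) N1.N2=(alive,v0) | N2.N0=(alive,v1) N2.N1=(alive,v2) N2.N2=(alive,v0)
Op 9: gossip N2<->N1 -> N2.N0=(alive,v1) N2.N1=(alive,v2) N2.N2=(alive,v0) | N1.N0=(alive,v1) N1.N1=(alive,v2) N1.N2=(alive,v0)
Op 10: N0 marks N1=alive -> (alive,v3)
Op 11: gossip N0<->N2 -> N0.N0=(alive,v1) N0.N1=(alive,v3) N0.N2=(alive,v0) | N2.N0=(alive,v1) N2.N1=(alive,v3) N2.N2=(alive,v0)
Op 12: N1 marks N2=dead -> (dead,v1)

Answer: N0=alive,1 N1=alive,2 N2=dead,1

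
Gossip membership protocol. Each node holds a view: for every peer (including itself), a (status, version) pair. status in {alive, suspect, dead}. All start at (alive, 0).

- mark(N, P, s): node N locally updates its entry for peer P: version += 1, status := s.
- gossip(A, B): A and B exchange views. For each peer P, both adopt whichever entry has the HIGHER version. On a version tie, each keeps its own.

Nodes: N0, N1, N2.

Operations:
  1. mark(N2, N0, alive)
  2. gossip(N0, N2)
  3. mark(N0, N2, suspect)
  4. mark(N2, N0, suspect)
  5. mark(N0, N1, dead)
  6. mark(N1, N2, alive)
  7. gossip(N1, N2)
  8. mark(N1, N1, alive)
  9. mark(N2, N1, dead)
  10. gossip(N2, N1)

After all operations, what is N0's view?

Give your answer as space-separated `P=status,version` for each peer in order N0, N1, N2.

Answer: N0=alive,1 N1=dead,1 N2=suspect,1

Derivation:
Op 1: N2 marks N0=alive -> (alive,v1)
Op 2: gossip N0<->N2 -> N0.N0=(alive,v1) N0.N1=(alive,v0) N0.N2=(alive,v0) | N2.N0=(alive,v1) N2.N1=(alive,v0) N2.N2=(alive,v0)
Op 3: N0 marks N2=suspect -> (suspect,v1)
Op 4: N2 marks N0=suspect -> (suspect,v2)
Op 5: N0 marks N1=dead -> (dead,v1)
Op 6: N1 marks N2=alive -> (alive,v1)
Op 7: gossip N1<->N2 -> N1.N0=(suspect,v2) N1.N1=(alive,v0) N1.N2=(alive,v1) | N2.N0=(suspect,v2) N2.N1=(alive,v0) N2.N2=(alive,v1)
Op 8: N1 marks N1=alive -> (alive,v1)
Op 9: N2 marks N1=dead -> (dead,v1)
Op 10: gossip N2<->N1 -> N2.N0=(suspect,v2) N2.N1=(dead,v1) N2.N2=(alive,v1) | N1.N0=(suspect,v2) N1.N1=(alive,v1) N1.N2=(alive,v1)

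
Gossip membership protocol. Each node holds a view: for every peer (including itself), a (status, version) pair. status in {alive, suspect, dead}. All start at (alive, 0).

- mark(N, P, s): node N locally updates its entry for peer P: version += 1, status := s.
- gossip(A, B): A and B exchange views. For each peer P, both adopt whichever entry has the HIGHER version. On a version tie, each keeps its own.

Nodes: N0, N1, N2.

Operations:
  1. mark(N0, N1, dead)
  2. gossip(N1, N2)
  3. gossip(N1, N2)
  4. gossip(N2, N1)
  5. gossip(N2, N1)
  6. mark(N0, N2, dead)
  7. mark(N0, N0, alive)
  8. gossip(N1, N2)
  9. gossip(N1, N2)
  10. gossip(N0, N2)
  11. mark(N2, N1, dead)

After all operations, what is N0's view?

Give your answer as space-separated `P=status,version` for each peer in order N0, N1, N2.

Answer: N0=alive,1 N1=dead,1 N2=dead,1

Derivation:
Op 1: N0 marks N1=dead -> (dead,v1)
Op 2: gossip N1<->N2 -> N1.N0=(alive,v0) N1.N1=(alive,v0) N1.N2=(alive,v0) | N2.N0=(alive,v0) N2.N1=(alive,v0) N2.N2=(alive,v0)
Op 3: gossip N1<->N2 -> N1.N0=(alive,v0) N1.N1=(alive,v0) N1.N2=(alive,v0) | N2.N0=(alive,v0) N2.N1=(alive,v0) N2.N2=(alive,v0)
Op 4: gossip N2<->N1 -> N2.N0=(alive,v0) N2.N1=(alive,v0) N2.N2=(alive,v0) | N1.N0=(alive,v0) N1.N1=(alive,v0) N1.N2=(alive,v0)
Op 5: gossip N2<->N1 -> N2.N0=(alive,v0) N2.N1=(alive,v0) N2.N2=(alive,v0) | N1.N0=(alive,v0) N1.N1=(alive,v0) N1.N2=(alive,v0)
Op 6: N0 marks N2=dead -> (dead,v1)
Op 7: N0 marks N0=alive -> (alive,v1)
Op 8: gossip N1<->N2 -> N1.N0=(alive,v0) N1.N1=(alive,v0) N1.N2=(alive,v0) | N2.N0=(alive,v0) N2.N1=(alive,v0) N2.N2=(alive,v0)
Op 9: gossip N1<->N2 -> N1.N0=(alive,v0) N1.N1=(alive,v0) N1.N2=(alive,v0) | N2.N0=(alive,v0) N2.N1=(alive,v0) N2.N2=(alive,v0)
Op 10: gossip N0<->N2 -> N0.N0=(alive,v1) N0.N1=(dead,v1) N0.N2=(dead,v1) | N2.N0=(alive,v1) N2.N1=(dead,v1) N2.N2=(dead,v1)
Op 11: N2 marks N1=dead -> (dead,v2)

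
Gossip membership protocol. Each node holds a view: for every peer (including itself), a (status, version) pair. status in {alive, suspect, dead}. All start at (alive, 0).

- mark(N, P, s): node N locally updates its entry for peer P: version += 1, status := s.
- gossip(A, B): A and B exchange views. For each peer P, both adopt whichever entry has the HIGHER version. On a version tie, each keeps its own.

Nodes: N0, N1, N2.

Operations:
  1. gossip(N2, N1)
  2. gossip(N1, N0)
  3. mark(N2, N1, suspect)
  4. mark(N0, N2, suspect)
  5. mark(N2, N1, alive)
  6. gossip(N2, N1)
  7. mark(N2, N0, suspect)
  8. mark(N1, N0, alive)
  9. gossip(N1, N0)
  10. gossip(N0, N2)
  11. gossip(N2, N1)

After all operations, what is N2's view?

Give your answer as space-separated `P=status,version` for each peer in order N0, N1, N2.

Answer: N0=suspect,1 N1=alive,2 N2=suspect,1

Derivation:
Op 1: gossip N2<->N1 -> N2.N0=(alive,v0) N2.N1=(alive,v0) N2.N2=(alive,v0) | N1.N0=(alive,v0) N1.N1=(alive,v0) N1.N2=(alive,v0)
Op 2: gossip N1<->N0 -> N1.N0=(alive,v0) N1.N1=(alive,v0) N1.N2=(alive,v0) | N0.N0=(alive,v0) N0.N1=(alive,v0) N0.N2=(alive,v0)
Op 3: N2 marks N1=suspect -> (suspect,v1)
Op 4: N0 marks N2=suspect -> (suspect,v1)
Op 5: N2 marks N1=alive -> (alive,v2)
Op 6: gossip N2<->N1 -> N2.N0=(alive,v0) N2.N1=(alive,v2) N2.N2=(alive,v0) | N1.N0=(alive,v0) N1.N1=(alive,v2) N1.N2=(alive,v0)
Op 7: N2 marks N0=suspect -> (suspect,v1)
Op 8: N1 marks N0=alive -> (alive,v1)
Op 9: gossip N1<->N0 -> N1.N0=(alive,v1) N1.N1=(alive,v2) N1.N2=(suspect,v1) | N0.N0=(alive,v1) N0.N1=(alive,v2) N0.N2=(suspect,v1)
Op 10: gossip N0<->N2 -> N0.N0=(alive,v1) N0.N1=(alive,v2) N0.N2=(suspect,v1) | N2.N0=(suspect,v1) N2.N1=(alive,v2) N2.N2=(suspect,v1)
Op 11: gossip N2<->N1 -> N2.N0=(suspect,v1) N2.N1=(alive,v2) N2.N2=(suspect,v1) | N1.N0=(alive,v1) N1.N1=(alive,v2) N1.N2=(suspect,v1)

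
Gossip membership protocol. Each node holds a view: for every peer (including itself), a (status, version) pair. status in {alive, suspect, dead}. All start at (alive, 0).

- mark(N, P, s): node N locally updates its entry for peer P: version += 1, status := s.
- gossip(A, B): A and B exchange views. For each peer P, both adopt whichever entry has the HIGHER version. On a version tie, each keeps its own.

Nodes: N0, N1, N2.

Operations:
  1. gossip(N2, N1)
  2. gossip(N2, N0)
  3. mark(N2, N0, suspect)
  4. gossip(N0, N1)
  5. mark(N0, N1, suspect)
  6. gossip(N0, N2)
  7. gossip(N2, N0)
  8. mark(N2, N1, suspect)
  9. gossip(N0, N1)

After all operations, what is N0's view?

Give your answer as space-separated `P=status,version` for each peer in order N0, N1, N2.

Op 1: gossip N2<->N1 -> N2.N0=(alive,v0) N2.N1=(alive,v0) N2.N2=(alive,v0) | N1.N0=(alive,v0) N1.N1=(alive,v0) N1.N2=(alive,v0)
Op 2: gossip N2<->N0 -> N2.N0=(alive,v0) N2.N1=(alive,v0) N2.N2=(alive,v0) | N0.N0=(alive,v0) N0.N1=(alive,v0) N0.N2=(alive,v0)
Op 3: N2 marks N0=suspect -> (suspect,v1)
Op 4: gossip N0<->N1 -> N0.N0=(alive,v0) N0.N1=(alive,v0) N0.N2=(alive,v0) | N1.N0=(alive,v0) N1.N1=(alive,v0) N1.N2=(alive,v0)
Op 5: N0 marks N1=suspect -> (suspect,v1)
Op 6: gossip N0<->N2 -> N0.N0=(suspect,v1) N0.N1=(suspect,v1) N0.N2=(alive,v0) | N2.N0=(suspect,v1) N2.N1=(suspect,v1) N2.N2=(alive,v0)
Op 7: gossip N2<->N0 -> N2.N0=(suspect,v1) N2.N1=(suspect,v1) N2.N2=(alive,v0) | N0.N0=(suspect,v1) N0.N1=(suspect,v1) N0.N2=(alive,v0)
Op 8: N2 marks N1=suspect -> (suspect,v2)
Op 9: gossip N0<->N1 -> N0.N0=(suspect,v1) N0.N1=(suspect,v1) N0.N2=(alive,v0) | N1.N0=(suspect,v1) N1.N1=(suspect,v1) N1.N2=(alive,v0)

Answer: N0=suspect,1 N1=suspect,1 N2=alive,0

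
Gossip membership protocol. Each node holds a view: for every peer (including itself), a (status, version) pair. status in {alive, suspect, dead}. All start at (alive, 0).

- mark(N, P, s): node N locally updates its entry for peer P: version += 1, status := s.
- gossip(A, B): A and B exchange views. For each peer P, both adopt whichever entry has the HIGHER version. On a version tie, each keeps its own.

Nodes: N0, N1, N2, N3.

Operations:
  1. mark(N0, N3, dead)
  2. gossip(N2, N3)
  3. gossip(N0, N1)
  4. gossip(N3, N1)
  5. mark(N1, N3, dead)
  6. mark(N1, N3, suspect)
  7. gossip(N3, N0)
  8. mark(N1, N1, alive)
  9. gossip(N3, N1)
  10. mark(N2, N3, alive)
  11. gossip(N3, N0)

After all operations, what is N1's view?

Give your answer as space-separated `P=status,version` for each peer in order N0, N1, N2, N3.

Answer: N0=alive,0 N1=alive,1 N2=alive,0 N3=suspect,3

Derivation:
Op 1: N0 marks N3=dead -> (dead,v1)
Op 2: gossip N2<->N3 -> N2.N0=(alive,v0) N2.N1=(alive,v0) N2.N2=(alive,v0) N2.N3=(alive,v0) | N3.N0=(alive,v0) N3.N1=(alive,v0) N3.N2=(alive,v0) N3.N3=(alive,v0)
Op 3: gossip N0<->N1 -> N0.N0=(alive,v0) N0.N1=(alive,v0) N0.N2=(alive,v0) N0.N3=(dead,v1) | N1.N0=(alive,v0) N1.N1=(alive,v0) N1.N2=(alive,v0) N1.N3=(dead,v1)
Op 4: gossip N3<->N1 -> N3.N0=(alive,v0) N3.N1=(alive,v0) N3.N2=(alive,v0) N3.N3=(dead,v1) | N1.N0=(alive,v0) N1.N1=(alive,v0) N1.N2=(alive,v0) N1.N3=(dead,v1)
Op 5: N1 marks N3=dead -> (dead,v2)
Op 6: N1 marks N3=suspect -> (suspect,v3)
Op 7: gossip N3<->N0 -> N3.N0=(alive,v0) N3.N1=(alive,v0) N3.N2=(alive,v0) N3.N3=(dead,v1) | N0.N0=(alive,v0) N0.N1=(alive,v0) N0.N2=(alive,v0) N0.N3=(dead,v1)
Op 8: N1 marks N1=alive -> (alive,v1)
Op 9: gossip N3<->N1 -> N3.N0=(alive,v0) N3.N1=(alive,v1) N3.N2=(alive,v0) N3.N3=(suspect,v3) | N1.N0=(alive,v0) N1.N1=(alive,v1) N1.N2=(alive,v0) N1.N3=(suspect,v3)
Op 10: N2 marks N3=alive -> (alive,v1)
Op 11: gossip N3<->N0 -> N3.N0=(alive,v0) N3.N1=(alive,v1) N3.N2=(alive,v0) N3.N3=(suspect,v3) | N0.N0=(alive,v0) N0.N1=(alive,v1) N0.N2=(alive,v0) N0.N3=(suspect,v3)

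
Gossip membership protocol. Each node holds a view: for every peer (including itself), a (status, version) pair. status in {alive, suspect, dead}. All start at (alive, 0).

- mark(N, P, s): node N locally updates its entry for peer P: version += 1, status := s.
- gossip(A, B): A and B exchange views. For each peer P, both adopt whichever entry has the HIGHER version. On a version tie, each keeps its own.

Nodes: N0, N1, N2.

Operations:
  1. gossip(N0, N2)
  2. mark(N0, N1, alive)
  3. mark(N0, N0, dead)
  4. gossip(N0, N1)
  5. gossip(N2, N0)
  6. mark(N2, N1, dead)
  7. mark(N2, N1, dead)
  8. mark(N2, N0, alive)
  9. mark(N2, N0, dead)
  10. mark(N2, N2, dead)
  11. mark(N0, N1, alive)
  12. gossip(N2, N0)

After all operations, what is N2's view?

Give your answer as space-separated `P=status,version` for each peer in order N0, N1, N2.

Answer: N0=dead,3 N1=dead,3 N2=dead,1

Derivation:
Op 1: gossip N0<->N2 -> N0.N0=(alive,v0) N0.N1=(alive,v0) N0.N2=(alive,v0) | N2.N0=(alive,v0) N2.N1=(alive,v0) N2.N2=(alive,v0)
Op 2: N0 marks N1=alive -> (alive,v1)
Op 3: N0 marks N0=dead -> (dead,v1)
Op 4: gossip N0<->N1 -> N0.N0=(dead,v1) N0.N1=(alive,v1) N0.N2=(alive,v0) | N1.N0=(dead,v1) N1.N1=(alive,v1) N1.N2=(alive,v0)
Op 5: gossip N2<->N0 -> N2.N0=(dead,v1) N2.N1=(alive,v1) N2.N2=(alive,v0) | N0.N0=(dead,v1) N0.N1=(alive,v1) N0.N2=(alive,v0)
Op 6: N2 marks N1=dead -> (dead,v2)
Op 7: N2 marks N1=dead -> (dead,v3)
Op 8: N2 marks N0=alive -> (alive,v2)
Op 9: N2 marks N0=dead -> (dead,v3)
Op 10: N2 marks N2=dead -> (dead,v1)
Op 11: N0 marks N1=alive -> (alive,v2)
Op 12: gossip N2<->N0 -> N2.N0=(dead,v3) N2.N1=(dead,v3) N2.N2=(dead,v1) | N0.N0=(dead,v3) N0.N1=(dead,v3) N0.N2=(dead,v1)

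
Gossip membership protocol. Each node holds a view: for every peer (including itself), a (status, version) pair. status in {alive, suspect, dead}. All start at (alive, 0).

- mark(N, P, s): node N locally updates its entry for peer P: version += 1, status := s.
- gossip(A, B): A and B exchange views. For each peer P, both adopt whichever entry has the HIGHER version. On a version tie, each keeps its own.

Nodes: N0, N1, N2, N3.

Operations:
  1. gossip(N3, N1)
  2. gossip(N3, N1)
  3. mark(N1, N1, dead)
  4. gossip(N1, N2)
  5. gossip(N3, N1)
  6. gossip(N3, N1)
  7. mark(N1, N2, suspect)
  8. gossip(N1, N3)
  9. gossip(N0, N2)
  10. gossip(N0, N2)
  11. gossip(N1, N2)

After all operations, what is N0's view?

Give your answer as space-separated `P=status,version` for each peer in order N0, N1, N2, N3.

Op 1: gossip N3<->N1 -> N3.N0=(alive,v0) N3.N1=(alive,v0) N3.N2=(alive,v0) N3.N3=(alive,v0) | N1.N0=(alive,v0) N1.N1=(alive,v0) N1.N2=(alive,v0) N1.N3=(alive,v0)
Op 2: gossip N3<->N1 -> N3.N0=(alive,v0) N3.N1=(alive,v0) N3.N2=(alive,v0) N3.N3=(alive,v0) | N1.N0=(alive,v0) N1.N1=(alive,v0) N1.N2=(alive,v0) N1.N3=(alive,v0)
Op 3: N1 marks N1=dead -> (dead,v1)
Op 4: gossip N1<->N2 -> N1.N0=(alive,v0) N1.N1=(dead,v1) N1.N2=(alive,v0) N1.N3=(alive,v0) | N2.N0=(alive,v0) N2.N1=(dead,v1) N2.N2=(alive,v0) N2.N3=(alive,v0)
Op 5: gossip N3<->N1 -> N3.N0=(alive,v0) N3.N1=(dead,v1) N3.N2=(alive,v0) N3.N3=(alive,v0) | N1.N0=(alive,v0) N1.N1=(dead,v1) N1.N2=(alive,v0) N1.N3=(alive,v0)
Op 6: gossip N3<->N1 -> N3.N0=(alive,v0) N3.N1=(dead,v1) N3.N2=(alive,v0) N3.N3=(alive,v0) | N1.N0=(alive,v0) N1.N1=(dead,v1) N1.N2=(alive,v0) N1.N3=(alive,v0)
Op 7: N1 marks N2=suspect -> (suspect,v1)
Op 8: gossip N1<->N3 -> N1.N0=(alive,v0) N1.N1=(dead,v1) N1.N2=(suspect,v1) N1.N3=(alive,v0) | N3.N0=(alive,v0) N3.N1=(dead,v1) N3.N2=(suspect,v1) N3.N3=(alive,v0)
Op 9: gossip N0<->N2 -> N0.N0=(alive,v0) N0.N1=(dead,v1) N0.N2=(alive,v0) N0.N3=(alive,v0) | N2.N0=(alive,v0) N2.N1=(dead,v1) N2.N2=(alive,v0) N2.N3=(alive,v0)
Op 10: gossip N0<->N2 -> N0.N0=(alive,v0) N0.N1=(dead,v1) N0.N2=(alive,v0) N0.N3=(alive,v0) | N2.N0=(alive,v0) N2.N1=(dead,v1) N2.N2=(alive,v0) N2.N3=(alive,v0)
Op 11: gossip N1<->N2 -> N1.N0=(alive,v0) N1.N1=(dead,v1) N1.N2=(suspect,v1) N1.N3=(alive,v0) | N2.N0=(alive,v0) N2.N1=(dead,v1) N2.N2=(suspect,v1) N2.N3=(alive,v0)

Answer: N0=alive,0 N1=dead,1 N2=alive,0 N3=alive,0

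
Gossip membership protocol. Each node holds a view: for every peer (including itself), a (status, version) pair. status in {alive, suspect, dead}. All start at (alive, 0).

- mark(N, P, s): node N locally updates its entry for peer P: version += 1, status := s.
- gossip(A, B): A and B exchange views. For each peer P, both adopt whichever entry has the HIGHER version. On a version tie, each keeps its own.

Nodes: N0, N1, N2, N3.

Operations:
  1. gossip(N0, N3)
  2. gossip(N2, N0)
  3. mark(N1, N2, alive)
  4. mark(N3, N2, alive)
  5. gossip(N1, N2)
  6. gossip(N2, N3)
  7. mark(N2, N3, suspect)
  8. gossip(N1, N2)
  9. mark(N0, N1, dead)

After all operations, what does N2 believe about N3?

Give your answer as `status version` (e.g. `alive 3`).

Answer: suspect 1

Derivation:
Op 1: gossip N0<->N3 -> N0.N0=(alive,v0) N0.N1=(alive,v0) N0.N2=(alive,v0) N0.N3=(alive,v0) | N3.N0=(alive,v0) N3.N1=(alive,v0) N3.N2=(alive,v0) N3.N3=(alive,v0)
Op 2: gossip N2<->N0 -> N2.N0=(alive,v0) N2.N1=(alive,v0) N2.N2=(alive,v0) N2.N3=(alive,v0) | N0.N0=(alive,v0) N0.N1=(alive,v0) N0.N2=(alive,v0) N0.N3=(alive,v0)
Op 3: N1 marks N2=alive -> (alive,v1)
Op 4: N3 marks N2=alive -> (alive,v1)
Op 5: gossip N1<->N2 -> N1.N0=(alive,v0) N1.N1=(alive,v0) N1.N2=(alive,v1) N1.N3=(alive,v0) | N2.N0=(alive,v0) N2.N1=(alive,v0) N2.N2=(alive,v1) N2.N3=(alive,v0)
Op 6: gossip N2<->N3 -> N2.N0=(alive,v0) N2.N1=(alive,v0) N2.N2=(alive,v1) N2.N3=(alive,v0) | N3.N0=(alive,v0) N3.N1=(alive,v0) N3.N2=(alive,v1) N3.N3=(alive,v0)
Op 7: N2 marks N3=suspect -> (suspect,v1)
Op 8: gossip N1<->N2 -> N1.N0=(alive,v0) N1.N1=(alive,v0) N1.N2=(alive,v1) N1.N3=(suspect,v1) | N2.N0=(alive,v0) N2.N1=(alive,v0) N2.N2=(alive,v1) N2.N3=(suspect,v1)
Op 9: N0 marks N1=dead -> (dead,v1)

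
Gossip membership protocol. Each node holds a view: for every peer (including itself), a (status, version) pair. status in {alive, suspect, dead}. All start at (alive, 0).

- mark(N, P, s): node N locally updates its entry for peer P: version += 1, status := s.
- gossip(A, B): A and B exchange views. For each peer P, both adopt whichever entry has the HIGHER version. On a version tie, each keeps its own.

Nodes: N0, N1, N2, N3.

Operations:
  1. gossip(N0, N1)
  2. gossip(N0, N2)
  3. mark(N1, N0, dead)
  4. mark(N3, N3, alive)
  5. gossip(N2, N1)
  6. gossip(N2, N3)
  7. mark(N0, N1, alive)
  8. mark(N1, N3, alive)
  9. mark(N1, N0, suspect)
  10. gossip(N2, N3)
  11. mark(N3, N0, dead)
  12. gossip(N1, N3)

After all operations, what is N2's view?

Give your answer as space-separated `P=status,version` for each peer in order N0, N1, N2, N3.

Op 1: gossip N0<->N1 -> N0.N0=(alive,v0) N0.N1=(alive,v0) N0.N2=(alive,v0) N0.N3=(alive,v0) | N1.N0=(alive,v0) N1.N1=(alive,v0) N1.N2=(alive,v0) N1.N3=(alive,v0)
Op 2: gossip N0<->N2 -> N0.N0=(alive,v0) N0.N1=(alive,v0) N0.N2=(alive,v0) N0.N3=(alive,v0) | N2.N0=(alive,v0) N2.N1=(alive,v0) N2.N2=(alive,v0) N2.N3=(alive,v0)
Op 3: N1 marks N0=dead -> (dead,v1)
Op 4: N3 marks N3=alive -> (alive,v1)
Op 5: gossip N2<->N1 -> N2.N0=(dead,v1) N2.N1=(alive,v0) N2.N2=(alive,v0) N2.N3=(alive,v0) | N1.N0=(dead,v1) N1.N1=(alive,v0) N1.N2=(alive,v0) N1.N3=(alive,v0)
Op 6: gossip N2<->N3 -> N2.N0=(dead,v1) N2.N1=(alive,v0) N2.N2=(alive,v0) N2.N3=(alive,v1) | N3.N0=(dead,v1) N3.N1=(alive,v0) N3.N2=(alive,v0) N3.N3=(alive,v1)
Op 7: N0 marks N1=alive -> (alive,v1)
Op 8: N1 marks N3=alive -> (alive,v1)
Op 9: N1 marks N0=suspect -> (suspect,v2)
Op 10: gossip N2<->N3 -> N2.N0=(dead,v1) N2.N1=(alive,v0) N2.N2=(alive,v0) N2.N3=(alive,v1) | N3.N0=(dead,v1) N3.N1=(alive,v0) N3.N2=(alive,v0) N3.N3=(alive,v1)
Op 11: N3 marks N0=dead -> (dead,v2)
Op 12: gossip N1<->N3 -> N1.N0=(suspect,v2) N1.N1=(alive,v0) N1.N2=(alive,v0) N1.N3=(alive,v1) | N3.N0=(dead,v2) N3.N1=(alive,v0) N3.N2=(alive,v0) N3.N3=(alive,v1)

Answer: N0=dead,1 N1=alive,0 N2=alive,0 N3=alive,1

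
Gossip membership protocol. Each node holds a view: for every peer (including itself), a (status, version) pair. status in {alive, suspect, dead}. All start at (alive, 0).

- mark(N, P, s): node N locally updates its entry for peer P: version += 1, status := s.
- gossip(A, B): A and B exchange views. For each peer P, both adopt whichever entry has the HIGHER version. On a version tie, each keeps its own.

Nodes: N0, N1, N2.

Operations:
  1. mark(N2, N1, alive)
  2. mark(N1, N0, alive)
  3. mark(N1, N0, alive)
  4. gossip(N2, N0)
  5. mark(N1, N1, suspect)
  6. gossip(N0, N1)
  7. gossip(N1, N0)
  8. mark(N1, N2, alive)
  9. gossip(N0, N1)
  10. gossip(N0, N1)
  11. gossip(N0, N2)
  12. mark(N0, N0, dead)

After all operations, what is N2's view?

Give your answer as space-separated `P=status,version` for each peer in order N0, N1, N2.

Answer: N0=alive,2 N1=alive,1 N2=alive,1

Derivation:
Op 1: N2 marks N1=alive -> (alive,v1)
Op 2: N1 marks N0=alive -> (alive,v1)
Op 3: N1 marks N0=alive -> (alive,v2)
Op 4: gossip N2<->N0 -> N2.N0=(alive,v0) N2.N1=(alive,v1) N2.N2=(alive,v0) | N0.N0=(alive,v0) N0.N1=(alive,v1) N0.N2=(alive,v0)
Op 5: N1 marks N1=suspect -> (suspect,v1)
Op 6: gossip N0<->N1 -> N0.N0=(alive,v2) N0.N1=(alive,v1) N0.N2=(alive,v0) | N1.N0=(alive,v2) N1.N1=(suspect,v1) N1.N2=(alive,v0)
Op 7: gossip N1<->N0 -> N1.N0=(alive,v2) N1.N1=(suspect,v1) N1.N2=(alive,v0) | N0.N0=(alive,v2) N0.N1=(alive,v1) N0.N2=(alive,v0)
Op 8: N1 marks N2=alive -> (alive,v1)
Op 9: gossip N0<->N1 -> N0.N0=(alive,v2) N0.N1=(alive,v1) N0.N2=(alive,v1) | N1.N0=(alive,v2) N1.N1=(suspect,v1) N1.N2=(alive,v1)
Op 10: gossip N0<->N1 -> N0.N0=(alive,v2) N0.N1=(alive,v1) N0.N2=(alive,v1) | N1.N0=(alive,v2) N1.N1=(suspect,v1) N1.N2=(alive,v1)
Op 11: gossip N0<->N2 -> N0.N0=(alive,v2) N0.N1=(alive,v1) N0.N2=(alive,v1) | N2.N0=(alive,v2) N2.N1=(alive,v1) N2.N2=(alive,v1)
Op 12: N0 marks N0=dead -> (dead,v3)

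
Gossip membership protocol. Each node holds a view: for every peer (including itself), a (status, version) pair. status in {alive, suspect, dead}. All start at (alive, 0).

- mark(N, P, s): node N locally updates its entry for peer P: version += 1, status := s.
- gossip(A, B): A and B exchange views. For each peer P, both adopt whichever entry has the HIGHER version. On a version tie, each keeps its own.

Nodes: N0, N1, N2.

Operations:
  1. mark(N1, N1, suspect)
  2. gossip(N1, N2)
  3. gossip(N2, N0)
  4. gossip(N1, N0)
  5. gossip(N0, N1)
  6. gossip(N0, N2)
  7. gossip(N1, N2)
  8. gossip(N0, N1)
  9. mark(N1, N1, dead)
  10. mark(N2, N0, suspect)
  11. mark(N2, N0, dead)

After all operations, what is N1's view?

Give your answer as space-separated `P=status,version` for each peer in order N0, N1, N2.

Answer: N0=alive,0 N1=dead,2 N2=alive,0

Derivation:
Op 1: N1 marks N1=suspect -> (suspect,v1)
Op 2: gossip N1<->N2 -> N1.N0=(alive,v0) N1.N1=(suspect,v1) N1.N2=(alive,v0) | N2.N0=(alive,v0) N2.N1=(suspect,v1) N2.N2=(alive,v0)
Op 3: gossip N2<->N0 -> N2.N0=(alive,v0) N2.N1=(suspect,v1) N2.N2=(alive,v0) | N0.N0=(alive,v0) N0.N1=(suspect,v1) N0.N2=(alive,v0)
Op 4: gossip N1<->N0 -> N1.N0=(alive,v0) N1.N1=(suspect,v1) N1.N2=(alive,v0) | N0.N0=(alive,v0) N0.N1=(suspect,v1) N0.N2=(alive,v0)
Op 5: gossip N0<->N1 -> N0.N0=(alive,v0) N0.N1=(suspect,v1) N0.N2=(alive,v0) | N1.N0=(alive,v0) N1.N1=(suspect,v1) N1.N2=(alive,v0)
Op 6: gossip N0<->N2 -> N0.N0=(alive,v0) N0.N1=(suspect,v1) N0.N2=(alive,v0) | N2.N0=(alive,v0) N2.N1=(suspect,v1) N2.N2=(alive,v0)
Op 7: gossip N1<->N2 -> N1.N0=(alive,v0) N1.N1=(suspect,v1) N1.N2=(alive,v0) | N2.N0=(alive,v0) N2.N1=(suspect,v1) N2.N2=(alive,v0)
Op 8: gossip N0<->N1 -> N0.N0=(alive,v0) N0.N1=(suspect,v1) N0.N2=(alive,v0) | N1.N0=(alive,v0) N1.N1=(suspect,v1) N1.N2=(alive,v0)
Op 9: N1 marks N1=dead -> (dead,v2)
Op 10: N2 marks N0=suspect -> (suspect,v1)
Op 11: N2 marks N0=dead -> (dead,v2)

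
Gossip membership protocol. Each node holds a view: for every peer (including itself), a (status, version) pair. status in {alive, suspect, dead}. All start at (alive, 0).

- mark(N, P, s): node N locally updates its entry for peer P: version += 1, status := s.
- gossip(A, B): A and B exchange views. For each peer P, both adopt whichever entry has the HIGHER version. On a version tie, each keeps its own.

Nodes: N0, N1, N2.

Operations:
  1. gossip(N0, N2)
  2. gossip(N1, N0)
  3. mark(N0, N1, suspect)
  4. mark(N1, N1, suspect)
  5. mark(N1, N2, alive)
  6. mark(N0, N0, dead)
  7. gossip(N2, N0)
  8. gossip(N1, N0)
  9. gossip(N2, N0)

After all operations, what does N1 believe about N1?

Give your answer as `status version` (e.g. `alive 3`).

Op 1: gossip N0<->N2 -> N0.N0=(alive,v0) N0.N1=(alive,v0) N0.N2=(alive,v0) | N2.N0=(alive,v0) N2.N1=(alive,v0) N2.N2=(alive,v0)
Op 2: gossip N1<->N0 -> N1.N0=(alive,v0) N1.N1=(alive,v0) N1.N2=(alive,v0) | N0.N0=(alive,v0) N0.N1=(alive,v0) N0.N2=(alive,v0)
Op 3: N0 marks N1=suspect -> (suspect,v1)
Op 4: N1 marks N1=suspect -> (suspect,v1)
Op 5: N1 marks N2=alive -> (alive,v1)
Op 6: N0 marks N0=dead -> (dead,v1)
Op 7: gossip N2<->N0 -> N2.N0=(dead,v1) N2.N1=(suspect,v1) N2.N2=(alive,v0) | N0.N0=(dead,v1) N0.N1=(suspect,v1) N0.N2=(alive,v0)
Op 8: gossip N1<->N0 -> N1.N0=(dead,v1) N1.N1=(suspect,v1) N1.N2=(alive,v1) | N0.N0=(dead,v1) N0.N1=(suspect,v1) N0.N2=(alive,v1)
Op 9: gossip N2<->N0 -> N2.N0=(dead,v1) N2.N1=(suspect,v1) N2.N2=(alive,v1) | N0.N0=(dead,v1) N0.N1=(suspect,v1) N0.N2=(alive,v1)

Answer: suspect 1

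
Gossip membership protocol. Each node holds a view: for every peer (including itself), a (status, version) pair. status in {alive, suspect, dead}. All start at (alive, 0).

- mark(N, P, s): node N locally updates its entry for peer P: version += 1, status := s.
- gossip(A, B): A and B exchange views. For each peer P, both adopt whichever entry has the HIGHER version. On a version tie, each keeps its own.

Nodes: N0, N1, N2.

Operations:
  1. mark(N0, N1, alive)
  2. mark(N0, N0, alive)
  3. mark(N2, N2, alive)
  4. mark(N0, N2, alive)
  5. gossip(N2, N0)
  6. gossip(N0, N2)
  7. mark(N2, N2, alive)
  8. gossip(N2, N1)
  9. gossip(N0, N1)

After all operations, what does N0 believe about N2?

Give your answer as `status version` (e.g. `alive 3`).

Op 1: N0 marks N1=alive -> (alive,v1)
Op 2: N0 marks N0=alive -> (alive,v1)
Op 3: N2 marks N2=alive -> (alive,v1)
Op 4: N0 marks N2=alive -> (alive,v1)
Op 5: gossip N2<->N0 -> N2.N0=(alive,v1) N2.N1=(alive,v1) N2.N2=(alive,v1) | N0.N0=(alive,v1) N0.N1=(alive,v1) N0.N2=(alive,v1)
Op 6: gossip N0<->N2 -> N0.N0=(alive,v1) N0.N1=(alive,v1) N0.N2=(alive,v1) | N2.N0=(alive,v1) N2.N1=(alive,v1) N2.N2=(alive,v1)
Op 7: N2 marks N2=alive -> (alive,v2)
Op 8: gossip N2<->N1 -> N2.N0=(alive,v1) N2.N1=(alive,v1) N2.N2=(alive,v2) | N1.N0=(alive,v1) N1.N1=(alive,v1) N1.N2=(alive,v2)
Op 9: gossip N0<->N1 -> N0.N0=(alive,v1) N0.N1=(alive,v1) N0.N2=(alive,v2) | N1.N0=(alive,v1) N1.N1=(alive,v1) N1.N2=(alive,v2)

Answer: alive 2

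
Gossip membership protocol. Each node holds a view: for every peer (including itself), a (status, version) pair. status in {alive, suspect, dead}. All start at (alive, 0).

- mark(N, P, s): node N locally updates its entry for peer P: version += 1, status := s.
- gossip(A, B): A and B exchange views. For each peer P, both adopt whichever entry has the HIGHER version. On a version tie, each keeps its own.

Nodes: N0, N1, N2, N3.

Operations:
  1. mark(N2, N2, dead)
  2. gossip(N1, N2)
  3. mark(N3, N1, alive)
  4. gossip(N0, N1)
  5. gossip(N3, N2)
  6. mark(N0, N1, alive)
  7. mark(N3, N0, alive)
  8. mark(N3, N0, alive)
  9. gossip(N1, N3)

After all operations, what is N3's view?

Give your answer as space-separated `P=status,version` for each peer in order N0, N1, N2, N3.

Answer: N0=alive,2 N1=alive,1 N2=dead,1 N3=alive,0

Derivation:
Op 1: N2 marks N2=dead -> (dead,v1)
Op 2: gossip N1<->N2 -> N1.N0=(alive,v0) N1.N1=(alive,v0) N1.N2=(dead,v1) N1.N3=(alive,v0) | N2.N0=(alive,v0) N2.N1=(alive,v0) N2.N2=(dead,v1) N2.N3=(alive,v0)
Op 3: N3 marks N1=alive -> (alive,v1)
Op 4: gossip N0<->N1 -> N0.N0=(alive,v0) N0.N1=(alive,v0) N0.N2=(dead,v1) N0.N3=(alive,v0) | N1.N0=(alive,v0) N1.N1=(alive,v0) N1.N2=(dead,v1) N1.N3=(alive,v0)
Op 5: gossip N3<->N2 -> N3.N0=(alive,v0) N3.N1=(alive,v1) N3.N2=(dead,v1) N3.N3=(alive,v0) | N2.N0=(alive,v0) N2.N1=(alive,v1) N2.N2=(dead,v1) N2.N3=(alive,v0)
Op 6: N0 marks N1=alive -> (alive,v1)
Op 7: N3 marks N0=alive -> (alive,v1)
Op 8: N3 marks N0=alive -> (alive,v2)
Op 9: gossip N1<->N3 -> N1.N0=(alive,v2) N1.N1=(alive,v1) N1.N2=(dead,v1) N1.N3=(alive,v0) | N3.N0=(alive,v2) N3.N1=(alive,v1) N3.N2=(dead,v1) N3.N3=(alive,v0)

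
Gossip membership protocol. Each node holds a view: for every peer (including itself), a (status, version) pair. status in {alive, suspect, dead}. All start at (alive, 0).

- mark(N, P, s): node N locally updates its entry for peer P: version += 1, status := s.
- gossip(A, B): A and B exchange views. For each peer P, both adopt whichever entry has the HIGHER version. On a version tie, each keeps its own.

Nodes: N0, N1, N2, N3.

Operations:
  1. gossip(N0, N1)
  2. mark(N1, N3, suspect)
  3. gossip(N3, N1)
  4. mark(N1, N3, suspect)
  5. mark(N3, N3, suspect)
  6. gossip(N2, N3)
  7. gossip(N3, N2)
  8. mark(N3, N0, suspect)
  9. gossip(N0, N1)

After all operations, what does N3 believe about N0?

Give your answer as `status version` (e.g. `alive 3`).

Op 1: gossip N0<->N1 -> N0.N0=(alive,v0) N0.N1=(alive,v0) N0.N2=(alive,v0) N0.N3=(alive,v0) | N1.N0=(alive,v0) N1.N1=(alive,v0) N1.N2=(alive,v0) N1.N3=(alive,v0)
Op 2: N1 marks N3=suspect -> (suspect,v1)
Op 3: gossip N3<->N1 -> N3.N0=(alive,v0) N3.N1=(alive,v0) N3.N2=(alive,v0) N3.N3=(suspect,v1) | N1.N0=(alive,v0) N1.N1=(alive,v0) N1.N2=(alive,v0) N1.N3=(suspect,v1)
Op 4: N1 marks N3=suspect -> (suspect,v2)
Op 5: N3 marks N3=suspect -> (suspect,v2)
Op 6: gossip N2<->N3 -> N2.N0=(alive,v0) N2.N1=(alive,v0) N2.N2=(alive,v0) N2.N3=(suspect,v2) | N3.N0=(alive,v0) N3.N1=(alive,v0) N3.N2=(alive,v0) N3.N3=(suspect,v2)
Op 7: gossip N3<->N2 -> N3.N0=(alive,v0) N3.N1=(alive,v0) N3.N2=(alive,v0) N3.N3=(suspect,v2) | N2.N0=(alive,v0) N2.N1=(alive,v0) N2.N2=(alive,v0) N2.N3=(suspect,v2)
Op 8: N3 marks N0=suspect -> (suspect,v1)
Op 9: gossip N0<->N1 -> N0.N0=(alive,v0) N0.N1=(alive,v0) N0.N2=(alive,v0) N0.N3=(suspect,v2) | N1.N0=(alive,v0) N1.N1=(alive,v0) N1.N2=(alive,v0) N1.N3=(suspect,v2)

Answer: suspect 1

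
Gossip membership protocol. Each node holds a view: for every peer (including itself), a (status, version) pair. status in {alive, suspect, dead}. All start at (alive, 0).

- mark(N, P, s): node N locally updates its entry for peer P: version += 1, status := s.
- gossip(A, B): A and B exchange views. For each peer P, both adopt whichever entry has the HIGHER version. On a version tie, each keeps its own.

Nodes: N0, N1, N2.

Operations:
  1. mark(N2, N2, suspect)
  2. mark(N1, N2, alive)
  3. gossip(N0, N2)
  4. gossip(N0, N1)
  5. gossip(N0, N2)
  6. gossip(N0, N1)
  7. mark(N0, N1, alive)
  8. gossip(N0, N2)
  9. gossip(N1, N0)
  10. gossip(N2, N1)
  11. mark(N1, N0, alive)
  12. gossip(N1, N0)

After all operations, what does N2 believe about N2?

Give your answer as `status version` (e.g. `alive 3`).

Answer: suspect 1

Derivation:
Op 1: N2 marks N2=suspect -> (suspect,v1)
Op 2: N1 marks N2=alive -> (alive,v1)
Op 3: gossip N0<->N2 -> N0.N0=(alive,v0) N0.N1=(alive,v0) N0.N2=(suspect,v1) | N2.N0=(alive,v0) N2.N1=(alive,v0) N2.N2=(suspect,v1)
Op 4: gossip N0<->N1 -> N0.N0=(alive,v0) N0.N1=(alive,v0) N0.N2=(suspect,v1) | N1.N0=(alive,v0) N1.N1=(alive,v0) N1.N2=(alive,v1)
Op 5: gossip N0<->N2 -> N0.N0=(alive,v0) N0.N1=(alive,v0) N0.N2=(suspect,v1) | N2.N0=(alive,v0) N2.N1=(alive,v0) N2.N2=(suspect,v1)
Op 6: gossip N0<->N1 -> N0.N0=(alive,v0) N0.N1=(alive,v0) N0.N2=(suspect,v1) | N1.N0=(alive,v0) N1.N1=(alive,v0) N1.N2=(alive,v1)
Op 7: N0 marks N1=alive -> (alive,v1)
Op 8: gossip N0<->N2 -> N0.N0=(alive,v0) N0.N1=(alive,v1) N0.N2=(suspect,v1) | N2.N0=(alive,v0) N2.N1=(alive,v1) N2.N2=(suspect,v1)
Op 9: gossip N1<->N0 -> N1.N0=(alive,v0) N1.N1=(alive,v1) N1.N2=(alive,v1) | N0.N0=(alive,v0) N0.N1=(alive,v1) N0.N2=(suspect,v1)
Op 10: gossip N2<->N1 -> N2.N0=(alive,v0) N2.N1=(alive,v1) N2.N2=(suspect,v1) | N1.N0=(alive,v0) N1.N1=(alive,v1) N1.N2=(alive,v1)
Op 11: N1 marks N0=alive -> (alive,v1)
Op 12: gossip N1<->N0 -> N1.N0=(alive,v1) N1.N1=(alive,v1) N1.N2=(alive,v1) | N0.N0=(alive,v1) N0.N1=(alive,v1) N0.N2=(suspect,v1)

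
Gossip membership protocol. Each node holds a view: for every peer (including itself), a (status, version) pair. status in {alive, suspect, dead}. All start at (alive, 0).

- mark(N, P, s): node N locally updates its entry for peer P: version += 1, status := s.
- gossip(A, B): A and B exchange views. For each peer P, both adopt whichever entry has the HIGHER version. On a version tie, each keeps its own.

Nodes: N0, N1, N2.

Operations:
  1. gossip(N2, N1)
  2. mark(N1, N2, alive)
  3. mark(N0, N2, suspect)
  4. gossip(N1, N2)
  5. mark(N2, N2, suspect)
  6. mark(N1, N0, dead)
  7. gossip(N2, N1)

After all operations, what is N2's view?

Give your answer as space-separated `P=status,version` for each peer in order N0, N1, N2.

Answer: N0=dead,1 N1=alive,0 N2=suspect,2

Derivation:
Op 1: gossip N2<->N1 -> N2.N0=(alive,v0) N2.N1=(alive,v0) N2.N2=(alive,v0) | N1.N0=(alive,v0) N1.N1=(alive,v0) N1.N2=(alive,v0)
Op 2: N1 marks N2=alive -> (alive,v1)
Op 3: N0 marks N2=suspect -> (suspect,v1)
Op 4: gossip N1<->N2 -> N1.N0=(alive,v0) N1.N1=(alive,v0) N1.N2=(alive,v1) | N2.N0=(alive,v0) N2.N1=(alive,v0) N2.N2=(alive,v1)
Op 5: N2 marks N2=suspect -> (suspect,v2)
Op 6: N1 marks N0=dead -> (dead,v1)
Op 7: gossip N2<->N1 -> N2.N0=(dead,v1) N2.N1=(alive,v0) N2.N2=(suspect,v2) | N1.N0=(dead,v1) N1.N1=(alive,v0) N1.N2=(suspect,v2)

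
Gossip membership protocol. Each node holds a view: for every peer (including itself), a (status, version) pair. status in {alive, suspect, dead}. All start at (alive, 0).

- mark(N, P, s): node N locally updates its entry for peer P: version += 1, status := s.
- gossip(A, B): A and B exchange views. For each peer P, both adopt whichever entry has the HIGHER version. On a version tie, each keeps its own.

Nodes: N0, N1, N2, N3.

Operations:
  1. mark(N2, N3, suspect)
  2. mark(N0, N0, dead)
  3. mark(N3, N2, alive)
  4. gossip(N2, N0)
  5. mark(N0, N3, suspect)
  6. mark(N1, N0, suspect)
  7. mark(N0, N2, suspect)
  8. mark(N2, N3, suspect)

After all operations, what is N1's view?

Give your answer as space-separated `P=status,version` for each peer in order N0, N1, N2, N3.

Op 1: N2 marks N3=suspect -> (suspect,v1)
Op 2: N0 marks N0=dead -> (dead,v1)
Op 3: N3 marks N2=alive -> (alive,v1)
Op 4: gossip N2<->N0 -> N2.N0=(dead,v1) N2.N1=(alive,v0) N2.N2=(alive,v0) N2.N3=(suspect,v1) | N0.N0=(dead,v1) N0.N1=(alive,v0) N0.N2=(alive,v0) N0.N3=(suspect,v1)
Op 5: N0 marks N3=suspect -> (suspect,v2)
Op 6: N1 marks N0=suspect -> (suspect,v1)
Op 7: N0 marks N2=suspect -> (suspect,v1)
Op 8: N2 marks N3=suspect -> (suspect,v2)

Answer: N0=suspect,1 N1=alive,0 N2=alive,0 N3=alive,0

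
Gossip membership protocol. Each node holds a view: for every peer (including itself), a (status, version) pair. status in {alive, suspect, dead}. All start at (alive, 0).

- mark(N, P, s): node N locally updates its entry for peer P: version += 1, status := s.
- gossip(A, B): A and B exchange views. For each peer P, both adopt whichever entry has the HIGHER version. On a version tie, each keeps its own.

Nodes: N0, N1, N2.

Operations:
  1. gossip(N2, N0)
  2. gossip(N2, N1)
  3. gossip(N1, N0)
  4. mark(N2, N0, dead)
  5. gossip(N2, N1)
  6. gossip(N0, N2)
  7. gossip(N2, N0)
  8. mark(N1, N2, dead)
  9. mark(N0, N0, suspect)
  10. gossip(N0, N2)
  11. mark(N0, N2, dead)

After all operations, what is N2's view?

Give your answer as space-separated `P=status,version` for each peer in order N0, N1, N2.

Answer: N0=suspect,2 N1=alive,0 N2=alive,0

Derivation:
Op 1: gossip N2<->N0 -> N2.N0=(alive,v0) N2.N1=(alive,v0) N2.N2=(alive,v0) | N0.N0=(alive,v0) N0.N1=(alive,v0) N0.N2=(alive,v0)
Op 2: gossip N2<->N1 -> N2.N0=(alive,v0) N2.N1=(alive,v0) N2.N2=(alive,v0) | N1.N0=(alive,v0) N1.N1=(alive,v0) N1.N2=(alive,v0)
Op 3: gossip N1<->N0 -> N1.N0=(alive,v0) N1.N1=(alive,v0) N1.N2=(alive,v0) | N0.N0=(alive,v0) N0.N1=(alive,v0) N0.N2=(alive,v0)
Op 4: N2 marks N0=dead -> (dead,v1)
Op 5: gossip N2<->N1 -> N2.N0=(dead,v1) N2.N1=(alive,v0) N2.N2=(alive,v0) | N1.N0=(dead,v1) N1.N1=(alive,v0) N1.N2=(alive,v0)
Op 6: gossip N0<->N2 -> N0.N0=(dead,v1) N0.N1=(alive,v0) N0.N2=(alive,v0) | N2.N0=(dead,v1) N2.N1=(alive,v0) N2.N2=(alive,v0)
Op 7: gossip N2<->N0 -> N2.N0=(dead,v1) N2.N1=(alive,v0) N2.N2=(alive,v0) | N0.N0=(dead,v1) N0.N1=(alive,v0) N0.N2=(alive,v0)
Op 8: N1 marks N2=dead -> (dead,v1)
Op 9: N0 marks N0=suspect -> (suspect,v2)
Op 10: gossip N0<->N2 -> N0.N0=(suspect,v2) N0.N1=(alive,v0) N0.N2=(alive,v0) | N2.N0=(suspect,v2) N2.N1=(alive,v0) N2.N2=(alive,v0)
Op 11: N0 marks N2=dead -> (dead,v1)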